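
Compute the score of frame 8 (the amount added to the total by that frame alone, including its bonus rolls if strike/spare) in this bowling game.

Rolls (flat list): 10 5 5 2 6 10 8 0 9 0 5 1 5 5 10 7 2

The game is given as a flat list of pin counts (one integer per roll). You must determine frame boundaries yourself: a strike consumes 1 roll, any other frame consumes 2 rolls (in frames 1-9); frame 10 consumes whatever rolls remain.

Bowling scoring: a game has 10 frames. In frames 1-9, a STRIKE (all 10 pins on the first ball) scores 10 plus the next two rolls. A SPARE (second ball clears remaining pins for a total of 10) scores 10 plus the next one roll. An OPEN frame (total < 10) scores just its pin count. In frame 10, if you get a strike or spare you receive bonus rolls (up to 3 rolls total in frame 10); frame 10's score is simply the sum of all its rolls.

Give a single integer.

Answer: 20

Derivation:
Frame 1: STRIKE. 10 + next two rolls (5+5) = 20. Cumulative: 20
Frame 2: SPARE (5+5=10). 10 + next roll (2) = 12. Cumulative: 32
Frame 3: OPEN (2+6=8). Cumulative: 40
Frame 4: STRIKE. 10 + next two rolls (8+0) = 18. Cumulative: 58
Frame 5: OPEN (8+0=8). Cumulative: 66
Frame 6: OPEN (9+0=9). Cumulative: 75
Frame 7: OPEN (5+1=6). Cumulative: 81
Frame 8: SPARE (5+5=10). 10 + next roll (10) = 20. Cumulative: 101
Frame 9: STRIKE. 10 + next two rolls (7+2) = 19. Cumulative: 120
Frame 10: OPEN. Sum of all frame-10 rolls (7+2) = 9. Cumulative: 129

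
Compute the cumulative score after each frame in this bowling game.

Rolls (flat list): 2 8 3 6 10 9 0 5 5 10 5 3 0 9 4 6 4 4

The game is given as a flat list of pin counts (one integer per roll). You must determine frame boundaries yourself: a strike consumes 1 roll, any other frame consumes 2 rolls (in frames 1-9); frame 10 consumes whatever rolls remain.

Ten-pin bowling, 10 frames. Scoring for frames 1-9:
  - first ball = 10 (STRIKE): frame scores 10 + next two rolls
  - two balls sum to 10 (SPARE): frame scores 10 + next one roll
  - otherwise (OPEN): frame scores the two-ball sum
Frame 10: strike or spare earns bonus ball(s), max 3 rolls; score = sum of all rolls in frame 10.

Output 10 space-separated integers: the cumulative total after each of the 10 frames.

Answer: 13 22 41 50 70 88 96 105 119 127

Derivation:
Frame 1: SPARE (2+8=10). 10 + next roll (3) = 13. Cumulative: 13
Frame 2: OPEN (3+6=9). Cumulative: 22
Frame 3: STRIKE. 10 + next two rolls (9+0) = 19. Cumulative: 41
Frame 4: OPEN (9+0=9). Cumulative: 50
Frame 5: SPARE (5+5=10). 10 + next roll (10) = 20. Cumulative: 70
Frame 6: STRIKE. 10 + next two rolls (5+3) = 18. Cumulative: 88
Frame 7: OPEN (5+3=8). Cumulative: 96
Frame 8: OPEN (0+9=9). Cumulative: 105
Frame 9: SPARE (4+6=10). 10 + next roll (4) = 14. Cumulative: 119
Frame 10: OPEN. Sum of all frame-10 rolls (4+4) = 8. Cumulative: 127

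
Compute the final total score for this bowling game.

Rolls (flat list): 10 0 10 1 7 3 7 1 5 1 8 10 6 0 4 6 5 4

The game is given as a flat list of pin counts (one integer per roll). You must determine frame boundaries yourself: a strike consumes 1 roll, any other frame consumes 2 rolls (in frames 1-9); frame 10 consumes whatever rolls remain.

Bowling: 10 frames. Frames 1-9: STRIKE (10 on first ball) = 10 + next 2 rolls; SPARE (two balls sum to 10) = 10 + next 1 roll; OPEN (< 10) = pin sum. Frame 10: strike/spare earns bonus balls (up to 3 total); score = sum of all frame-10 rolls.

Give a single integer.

Answer: 111

Derivation:
Frame 1: STRIKE. 10 + next two rolls (0+10) = 20. Cumulative: 20
Frame 2: SPARE (0+10=10). 10 + next roll (1) = 11. Cumulative: 31
Frame 3: OPEN (1+7=8). Cumulative: 39
Frame 4: SPARE (3+7=10). 10 + next roll (1) = 11. Cumulative: 50
Frame 5: OPEN (1+5=6). Cumulative: 56
Frame 6: OPEN (1+8=9). Cumulative: 65
Frame 7: STRIKE. 10 + next two rolls (6+0) = 16. Cumulative: 81
Frame 8: OPEN (6+0=6). Cumulative: 87
Frame 9: SPARE (4+6=10). 10 + next roll (5) = 15. Cumulative: 102
Frame 10: OPEN. Sum of all frame-10 rolls (5+4) = 9. Cumulative: 111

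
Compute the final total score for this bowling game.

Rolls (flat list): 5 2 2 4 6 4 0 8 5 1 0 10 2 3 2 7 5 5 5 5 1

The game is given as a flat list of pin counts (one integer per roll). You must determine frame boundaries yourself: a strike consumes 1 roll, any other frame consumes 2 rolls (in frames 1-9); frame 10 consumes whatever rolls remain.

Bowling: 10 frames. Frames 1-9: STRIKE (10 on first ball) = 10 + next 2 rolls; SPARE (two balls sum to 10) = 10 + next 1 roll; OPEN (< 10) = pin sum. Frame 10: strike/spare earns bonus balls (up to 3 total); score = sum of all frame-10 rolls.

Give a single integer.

Answer: 89

Derivation:
Frame 1: OPEN (5+2=7). Cumulative: 7
Frame 2: OPEN (2+4=6). Cumulative: 13
Frame 3: SPARE (6+4=10). 10 + next roll (0) = 10. Cumulative: 23
Frame 4: OPEN (0+8=8). Cumulative: 31
Frame 5: OPEN (5+1=6). Cumulative: 37
Frame 6: SPARE (0+10=10). 10 + next roll (2) = 12. Cumulative: 49
Frame 7: OPEN (2+3=5). Cumulative: 54
Frame 8: OPEN (2+7=9). Cumulative: 63
Frame 9: SPARE (5+5=10). 10 + next roll (5) = 15. Cumulative: 78
Frame 10: SPARE. Sum of all frame-10 rolls (5+5+1) = 11. Cumulative: 89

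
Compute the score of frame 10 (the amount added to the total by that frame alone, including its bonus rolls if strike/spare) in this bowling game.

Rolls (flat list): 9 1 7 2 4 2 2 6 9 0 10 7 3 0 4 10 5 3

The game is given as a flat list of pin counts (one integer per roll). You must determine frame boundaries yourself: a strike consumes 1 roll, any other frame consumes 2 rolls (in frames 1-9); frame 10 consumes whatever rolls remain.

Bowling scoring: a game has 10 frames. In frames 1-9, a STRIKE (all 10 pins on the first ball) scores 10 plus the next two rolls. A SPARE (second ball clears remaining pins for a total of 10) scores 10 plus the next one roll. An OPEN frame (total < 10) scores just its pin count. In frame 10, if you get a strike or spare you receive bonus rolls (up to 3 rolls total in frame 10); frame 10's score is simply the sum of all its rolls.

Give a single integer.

Answer: 8

Derivation:
Frame 1: SPARE (9+1=10). 10 + next roll (7) = 17. Cumulative: 17
Frame 2: OPEN (7+2=9). Cumulative: 26
Frame 3: OPEN (4+2=6). Cumulative: 32
Frame 4: OPEN (2+6=8). Cumulative: 40
Frame 5: OPEN (9+0=9). Cumulative: 49
Frame 6: STRIKE. 10 + next two rolls (7+3) = 20. Cumulative: 69
Frame 7: SPARE (7+3=10). 10 + next roll (0) = 10. Cumulative: 79
Frame 8: OPEN (0+4=4). Cumulative: 83
Frame 9: STRIKE. 10 + next two rolls (5+3) = 18. Cumulative: 101
Frame 10: OPEN. Sum of all frame-10 rolls (5+3) = 8. Cumulative: 109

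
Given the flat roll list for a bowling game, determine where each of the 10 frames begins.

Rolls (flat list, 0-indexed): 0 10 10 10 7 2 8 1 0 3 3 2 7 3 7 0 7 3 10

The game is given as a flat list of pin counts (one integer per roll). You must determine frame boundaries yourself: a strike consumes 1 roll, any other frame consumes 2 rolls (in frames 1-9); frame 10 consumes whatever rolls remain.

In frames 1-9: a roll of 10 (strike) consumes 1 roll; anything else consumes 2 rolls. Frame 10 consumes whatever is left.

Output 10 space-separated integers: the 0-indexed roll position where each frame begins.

Frame 1 starts at roll index 0: rolls=0,10 (sum=10), consumes 2 rolls
Frame 2 starts at roll index 2: roll=10 (strike), consumes 1 roll
Frame 3 starts at roll index 3: roll=10 (strike), consumes 1 roll
Frame 4 starts at roll index 4: rolls=7,2 (sum=9), consumes 2 rolls
Frame 5 starts at roll index 6: rolls=8,1 (sum=9), consumes 2 rolls
Frame 6 starts at roll index 8: rolls=0,3 (sum=3), consumes 2 rolls
Frame 7 starts at roll index 10: rolls=3,2 (sum=5), consumes 2 rolls
Frame 8 starts at roll index 12: rolls=7,3 (sum=10), consumes 2 rolls
Frame 9 starts at roll index 14: rolls=7,0 (sum=7), consumes 2 rolls
Frame 10 starts at roll index 16: 3 remaining rolls

Answer: 0 2 3 4 6 8 10 12 14 16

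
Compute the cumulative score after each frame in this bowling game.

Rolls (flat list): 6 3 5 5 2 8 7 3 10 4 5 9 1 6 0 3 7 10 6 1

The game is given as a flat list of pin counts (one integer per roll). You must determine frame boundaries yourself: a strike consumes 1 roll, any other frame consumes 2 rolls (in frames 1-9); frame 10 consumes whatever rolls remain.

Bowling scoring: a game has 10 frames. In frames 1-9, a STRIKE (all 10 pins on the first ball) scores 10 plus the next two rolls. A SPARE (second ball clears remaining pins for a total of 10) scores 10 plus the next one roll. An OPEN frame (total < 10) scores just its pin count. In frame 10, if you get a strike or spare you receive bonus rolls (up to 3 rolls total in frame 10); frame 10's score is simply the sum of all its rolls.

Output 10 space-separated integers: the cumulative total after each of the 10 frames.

Frame 1: OPEN (6+3=9). Cumulative: 9
Frame 2: SPARE (5+5=10). 10 + next roll (2) = 12. Cumulative: 21
Frame 3: SPARE (2+8=10). 10 + next roll (7) = 17. Cumulative: 38
Frame 4: SPARE (7+3=10). 10 + next roll (10) = 20. Cumulative: 58
Frame 5: STRIKE. 10 + next two rolls (4+5) = 19. Cumulative: 77
Frame 6: OPEN (4+5=9). Cumulative: 86
Frame 7: SPARE (9+1=10). 10 + next roll (6) = 16. Cumulative: 102
Frame 8: OPEN (6+0=6). Cumulative: 108
Frame 9: SPARE (3+7=10). 10 + next roll (10) = 20. Cumulative: 128
Frame 10: STRIKE. Sum of all frame-10 rolls (10+6+1) = 17. Cumulative: 145

Answer: 9 21 38 58 77 86 102 108 128 145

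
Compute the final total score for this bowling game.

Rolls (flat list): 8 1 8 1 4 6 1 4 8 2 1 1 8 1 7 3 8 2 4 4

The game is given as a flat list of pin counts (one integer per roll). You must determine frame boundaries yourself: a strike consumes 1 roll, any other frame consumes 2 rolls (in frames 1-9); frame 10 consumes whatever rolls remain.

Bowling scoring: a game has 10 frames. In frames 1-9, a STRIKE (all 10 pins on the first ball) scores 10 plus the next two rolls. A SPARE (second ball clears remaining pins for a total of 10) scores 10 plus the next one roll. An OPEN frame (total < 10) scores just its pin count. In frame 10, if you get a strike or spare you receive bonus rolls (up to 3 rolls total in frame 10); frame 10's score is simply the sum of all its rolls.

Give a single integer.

Answer: 96

Derivation:
Frame 1: OPEN (8+1=9). Cumulative: 9
Frame 2: OPEN (8+1=9). Cumulative: 18
Frame 3: SPARE (4+6=10). 10 + next roll (1) = 11. Cumulative: 29
Frame 4: OPEN (1+4=5). Cumulative: 34
Frame 5: SPARE (8+2=10). 10 + next roll (1) = 11. Cumulative: 45
Frame 6: OPEN (1+1=2). Cumulative: 47
Frame 7: OPEN (8+1=9). Cumulative: 56
Frame 8: SPARE (7+3=10). 10 + next roll (8) = 18. Cumulative: 74
Frame 9: SPARE (8+2=10). 10 + next roll (4) = 14. Cumulative: 88
Frame 10: OPEN. Sum of all frame-10 rolls (4+4) = 8. Cumulative: 96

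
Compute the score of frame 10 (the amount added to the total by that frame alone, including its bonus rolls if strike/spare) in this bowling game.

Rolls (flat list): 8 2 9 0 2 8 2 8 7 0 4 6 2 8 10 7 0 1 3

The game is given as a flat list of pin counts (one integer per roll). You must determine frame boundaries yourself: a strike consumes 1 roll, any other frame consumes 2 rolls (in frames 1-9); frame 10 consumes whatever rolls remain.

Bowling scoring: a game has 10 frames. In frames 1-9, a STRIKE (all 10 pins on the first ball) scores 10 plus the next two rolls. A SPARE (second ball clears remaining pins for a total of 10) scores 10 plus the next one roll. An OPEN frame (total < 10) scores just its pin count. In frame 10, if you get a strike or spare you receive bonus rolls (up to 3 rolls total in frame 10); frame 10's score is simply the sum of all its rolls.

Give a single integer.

Frame 1: SPARE (8+2=10). 10 + next roll (9) = 19. Cumulative: 19
Frame 2: OPEN (9+0=9). Cumulative: 28
Frame 3: SPARE (2+8=10). 10 + next roll (2) = 12. Cumulative: 40
Frame 4: SPARE (2+8=10). 10 + next roll (7) = 17. Cumulative: 57
Frame 5: OPEN (7+0=7). Cumulative: 64
Frame 6: SPARE (4+6=10). 10 + next roll (2) = 12. Cumulative: 76
Frame 7: SPARE (2+8=10). 10 + next roll (10) = 20. Cumulative: 96
Frame 8: STRIKE. 10 + next two rolls (7+0) = 17. Cumulative: 113
Frame 9: OPEN (7+0=7). Cumulative: 120
Frame 10: OPEN. Sum of all frame-10 rolls (1+3) = 4. Cumulative: 124

Answer: 4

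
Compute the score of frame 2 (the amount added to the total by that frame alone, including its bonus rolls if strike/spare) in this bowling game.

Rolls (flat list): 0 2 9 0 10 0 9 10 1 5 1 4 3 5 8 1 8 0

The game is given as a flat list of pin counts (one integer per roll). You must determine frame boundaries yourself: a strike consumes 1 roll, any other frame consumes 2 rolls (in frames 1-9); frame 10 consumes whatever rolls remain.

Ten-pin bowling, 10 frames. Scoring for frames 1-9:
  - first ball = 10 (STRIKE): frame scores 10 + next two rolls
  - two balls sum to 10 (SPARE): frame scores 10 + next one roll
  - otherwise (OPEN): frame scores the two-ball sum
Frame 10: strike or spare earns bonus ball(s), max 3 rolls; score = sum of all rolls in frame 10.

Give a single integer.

Answer: 9

Derivation:
Frame 1: OPEN (0+2=2). Cumulative: 2
Frame 2: OPEN (9+0=9). Cumulative: 11
Frame 3: STRIKE. 10 + next two rolls (0+9) = 19. Cumulative: 30
Frame 4: OPEN (0+9=9). Cumulative: 39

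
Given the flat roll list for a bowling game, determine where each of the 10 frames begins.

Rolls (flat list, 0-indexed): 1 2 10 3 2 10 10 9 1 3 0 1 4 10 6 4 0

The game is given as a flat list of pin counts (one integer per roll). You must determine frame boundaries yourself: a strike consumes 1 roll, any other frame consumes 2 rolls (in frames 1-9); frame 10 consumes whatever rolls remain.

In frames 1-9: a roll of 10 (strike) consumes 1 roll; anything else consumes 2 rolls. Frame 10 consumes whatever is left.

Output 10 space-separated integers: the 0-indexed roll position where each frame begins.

Frame 1 starts at roll index 0: rolls=1,2 (sum=3), consumes 2 rolls
Frame 2 starts at roll index 2: roll=10 (strike), consumes 1 roll
Frame 3 starts at roll index 3: rolls=3,2 (sum=5), consumes 2 rolls
Frame 4 starts at roll index 5: roll=10 (strike), consumes 1 roll
Frame 5 starts at roll index 6: roll=10 (strike), consumes 1 roll
Frame 6 starts at roll index 7: rolls=9,1 (sum=10), consumes 2 rolls
Frame 7 starts at roll index 9: rolls=3,0 (sum=3), consumes 2 rolls
Frame 8 starts at roll index 11: rolls=1,4 (sum=5), consumes 2 rolls
Frame 9 starts at roll index 13: roll=10 (strike), consumes 1 roll
Frame 10 starts at roll index 14: 3 remaining rolls

Answer: 0 2 3 5 6 7 9 11 13 14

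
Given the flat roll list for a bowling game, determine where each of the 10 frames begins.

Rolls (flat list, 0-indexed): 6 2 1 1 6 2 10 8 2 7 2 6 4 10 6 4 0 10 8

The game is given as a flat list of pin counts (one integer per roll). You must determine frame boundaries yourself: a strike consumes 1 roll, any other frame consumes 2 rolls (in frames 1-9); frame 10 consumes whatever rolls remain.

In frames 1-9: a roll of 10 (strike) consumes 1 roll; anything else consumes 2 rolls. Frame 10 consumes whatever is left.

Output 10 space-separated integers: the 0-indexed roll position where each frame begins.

Answer: 0 2 4 6 7 9 11 13 14 16

Derivation:
Frame 1 starts at roll index 0: rolls=6,2 (sum=8), consumes 2 rolls
Frame 2 starts at roll index 2: rolls=1,1 (sum=2), consumes 2 rolls
Frame 3 starts at roll index 4: rolls=6,2 (sum=8), consumes 2 rolls
Frame 4 starts at roll index 6: roll=10 (strike), consumes 1 roll
Frame 5 starts at roll index 7: rolls=8,2 (sum=10), consumes 2 rolls
Frame 6 starts at roll index 9: rolls=7,2 (sum=9), consumes 2 rolls
Frame 7 starts at roll index 11: rolls=6,4 (sum=10), consumes 2 rolls
Frame 8 starts at roll index 13: roll=10 (strike), consumes 1 roll
Frame 9 starts at roll index 14: rolls=6,4 (sum=10), consumes 2 rolls
Frame 10 starts at roll index 16: 3 remaining rolls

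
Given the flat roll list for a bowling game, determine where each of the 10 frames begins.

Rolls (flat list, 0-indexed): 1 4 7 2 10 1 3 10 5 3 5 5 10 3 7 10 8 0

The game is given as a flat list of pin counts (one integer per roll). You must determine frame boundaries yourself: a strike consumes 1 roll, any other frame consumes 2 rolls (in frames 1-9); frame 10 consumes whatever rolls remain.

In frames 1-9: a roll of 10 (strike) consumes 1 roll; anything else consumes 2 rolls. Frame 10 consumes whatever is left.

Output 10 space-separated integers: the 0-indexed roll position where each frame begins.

Frame 1 starts at roll index 0: rolls=1,4 (sum=5), consumes 2 rolls
Frame 2 starts at roll index 2: rolls=7,2 (sum=9), consumes 2 rolls
Frame 3 starts at roll index 4: roll=10 (strike), consumes 1 roll
Frame 4 starts at roll index 5: rolls=1,3 (sum=4), consumes 2 rolls
Frame 5 starts at roll index 7: roll=10 (strike), consumes 1 roll
Frame 6 starts at roll index 8: rolls=5,3 (sum=8), consumes 2 rolls
Frame 7 starts at roll index 10: rolls=5,5 (sum=10), consumes 2 rolls
Frame 8 starts at roll index 12: roll=10 (strike), consumes 1 roll
Frame 9 starts at roll index 13: rolls=3,7 (sum=10), consumes 2 rolls
Frame 10 starts at roll index 15: 3 remaining rolls

Answer: 0 2 4 5 7 8 10 12 13 15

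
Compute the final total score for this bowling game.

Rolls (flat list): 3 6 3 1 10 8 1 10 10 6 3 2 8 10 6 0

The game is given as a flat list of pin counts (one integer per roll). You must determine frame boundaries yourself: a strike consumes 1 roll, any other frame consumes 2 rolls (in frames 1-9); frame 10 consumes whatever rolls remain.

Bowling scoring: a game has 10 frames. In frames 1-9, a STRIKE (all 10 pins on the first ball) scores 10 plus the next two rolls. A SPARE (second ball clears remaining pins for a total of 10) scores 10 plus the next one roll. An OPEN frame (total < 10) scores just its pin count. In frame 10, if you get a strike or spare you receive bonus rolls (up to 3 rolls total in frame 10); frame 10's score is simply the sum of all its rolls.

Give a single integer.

Frame 1: OPEN (3+6=9). Cumulative: 9
Frame 2: OPEN (3+1=4). Cumulative: 13
Frame 3: STRIKE. 10 + next two rolls (8+1) = 19. Cumulative: 32
Frame 4: OPEN (8+1=9). Cumulative: 41
Frame 5: STRIKE. 10 + next two rolls (10+6) = 26. Cumulative: 67
Frame 6: STRIKE. 10 + next two rolls (6+3) = 19. Cumulative: 86
Frame 7: OPEN (6+3=9). Cumulative: 95
Frame 8: SPARE (2+8=10). 10 + next roll (10) = 20. Cumulative: 115
Frame 9: STRIKE. 10 + next two rolls (6+0) = 16. Cumulative: 131
Frame 10: OPEN. Sum of all frame-10 rolls (6+0) = 6. Cumulative: 137

Answer: 137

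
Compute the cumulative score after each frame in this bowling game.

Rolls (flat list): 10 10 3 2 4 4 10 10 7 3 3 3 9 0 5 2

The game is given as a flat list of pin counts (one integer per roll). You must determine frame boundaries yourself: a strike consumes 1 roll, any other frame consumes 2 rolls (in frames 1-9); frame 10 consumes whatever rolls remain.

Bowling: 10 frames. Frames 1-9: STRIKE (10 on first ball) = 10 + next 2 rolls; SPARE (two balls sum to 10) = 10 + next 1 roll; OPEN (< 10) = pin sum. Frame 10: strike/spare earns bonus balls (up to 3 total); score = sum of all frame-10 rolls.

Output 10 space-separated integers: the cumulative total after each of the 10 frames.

Answer: 23 38 43 51 78 98 111 117 126 133

Derivation:
Frame 1: STRIKE. 10 + next two rolls (10+3) = 23. Cumulative: 23
Frame 2: STRIKE. 10 + next two rolls (3+2) = 15. Cumulative: 38
Frame 3: OPEN (3+2=5). Cumulative: 43
Frame 4: OPEN (4+4=8). Cumulative: 51
Frame 5: STRIKE. 10 + next two rolls (10+7) = 27. Cumulative: 78
Frame 6: STRIKE. 10 + next two rolls (7+3) = 20. Cumulative: 98
Frame 7: SPARE (7+3=10). 10 + next roll (3) = 13. Cumulative: 111
Frame 8: OPEN (3+3=6). Cumulative: 117
Frame 9: OPEN (9+0=9). Cumulative: 126
Frame 10: OPEN. Sum of all frame-10 rolls (5+2) = 7. Cumulative: 133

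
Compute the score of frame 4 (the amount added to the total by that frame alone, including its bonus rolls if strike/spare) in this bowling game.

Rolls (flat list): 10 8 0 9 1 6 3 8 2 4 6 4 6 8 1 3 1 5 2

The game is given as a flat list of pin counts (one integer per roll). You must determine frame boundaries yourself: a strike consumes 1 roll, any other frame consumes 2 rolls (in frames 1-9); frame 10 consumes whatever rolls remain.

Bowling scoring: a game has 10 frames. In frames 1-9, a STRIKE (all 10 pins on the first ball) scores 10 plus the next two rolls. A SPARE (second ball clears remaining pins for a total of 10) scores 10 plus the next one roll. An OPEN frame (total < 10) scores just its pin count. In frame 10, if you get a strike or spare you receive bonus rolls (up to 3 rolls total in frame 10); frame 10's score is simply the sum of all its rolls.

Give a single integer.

Frame 1: STRIKE. 10 + next two rolls (8+0) = 18. Cumulative: 18
Frame 2: OPEN (8+0=8). Cumulative: 26
Frame 3: SPARE (9+1=10). 10 + next roll (6) = 16. Cumulative: 42
Frame 4: OPEN (6+3=9). Cumulative: 51
Frame 5: SPARE (8+2=10). 10 + next roll (4) = 14. Cumulative: 65
Frame 6: SPARE (4+6=10). 10 + next roll (4) = 14. Cumulative: 79

Answer: 9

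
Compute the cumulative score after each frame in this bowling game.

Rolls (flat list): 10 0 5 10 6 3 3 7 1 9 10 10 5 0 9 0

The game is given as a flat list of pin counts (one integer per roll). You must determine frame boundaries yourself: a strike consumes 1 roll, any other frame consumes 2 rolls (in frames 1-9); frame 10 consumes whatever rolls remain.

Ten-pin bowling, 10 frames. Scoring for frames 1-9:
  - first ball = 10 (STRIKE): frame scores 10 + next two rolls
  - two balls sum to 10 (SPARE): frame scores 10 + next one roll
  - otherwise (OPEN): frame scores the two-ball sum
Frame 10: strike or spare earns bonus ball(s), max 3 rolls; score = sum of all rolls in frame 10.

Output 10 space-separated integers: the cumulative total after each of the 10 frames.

Frame 1: STRIKE. 10 + next two rolls (0+5) = 15. Cumulative: 15
Frame 2: OPEN (0+5=5). Cumulative: 20
Frame 3: STRIKE. 10 + next two rolls (6+3) = 19. Cumulative: 39
Frame 4: OPEN (6+3=9). Cumulative: 48
Frame 5: SPARE (3+7=10). 10 + next roll (1) = 11. Cumulative: 59
Frame 6: SPARE (1+9=10). 10 + next roll (10) = 20. Cumulative: 79
Frame 7: STRIKE. 10 + next two rolls (10+5) = 25. Cumulative: 104
Frame 8: STRIKE. 10 + next two rolls (5+0) = 15. Cumulative: 119
Frame 9: OPEN (5+0=5). Cumulative: 124
Frame 10: OPEN. Sum of all frame-10 rolls (9+0) = 9. Cumulative: 133

Answer: 15 20 39 48 59 79 104 119 124 133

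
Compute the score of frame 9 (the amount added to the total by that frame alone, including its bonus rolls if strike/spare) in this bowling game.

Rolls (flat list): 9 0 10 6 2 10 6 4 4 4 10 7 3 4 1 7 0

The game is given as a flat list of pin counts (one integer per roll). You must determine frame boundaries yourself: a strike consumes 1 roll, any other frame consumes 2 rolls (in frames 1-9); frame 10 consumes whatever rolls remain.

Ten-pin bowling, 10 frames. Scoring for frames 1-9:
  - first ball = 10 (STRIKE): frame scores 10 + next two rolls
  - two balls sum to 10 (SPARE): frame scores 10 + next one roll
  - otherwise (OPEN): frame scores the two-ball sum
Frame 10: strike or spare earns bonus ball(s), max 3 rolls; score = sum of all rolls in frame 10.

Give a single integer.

Answer: 5

Derivation:
Frame 1: OPEN (9+0=9). Cumulative: 9
Frame 2: STRIKE. 10 + next two rolls (6+2) = 18. Cumulative: 27
Frame 3: OPEN (6+2=8). Cumulative: 35
Frame 4: STRIKE. 10 + next two rolls (6+4) = 20. Cumulative: 55
Frame 5: SPARE (6+4=10). 10 + next roll (4) = 14. Cumulative: 69
Frame 6: OPEN (4+4=8). Cumulative: 77
Frame 7: STRIKE. 10 + next two rolls (7+3) = 20. Cumulative: 97
Frame 8: SPARE (7+3=10). 10 + next roll (4) = 14. Cumulative: 111
Frame 9: OPEN (4+1=5). Cumulative: 116
Frame 10: OPEN. Sum of all frame-10 rolls (7+0) = 7. Cumulative: 123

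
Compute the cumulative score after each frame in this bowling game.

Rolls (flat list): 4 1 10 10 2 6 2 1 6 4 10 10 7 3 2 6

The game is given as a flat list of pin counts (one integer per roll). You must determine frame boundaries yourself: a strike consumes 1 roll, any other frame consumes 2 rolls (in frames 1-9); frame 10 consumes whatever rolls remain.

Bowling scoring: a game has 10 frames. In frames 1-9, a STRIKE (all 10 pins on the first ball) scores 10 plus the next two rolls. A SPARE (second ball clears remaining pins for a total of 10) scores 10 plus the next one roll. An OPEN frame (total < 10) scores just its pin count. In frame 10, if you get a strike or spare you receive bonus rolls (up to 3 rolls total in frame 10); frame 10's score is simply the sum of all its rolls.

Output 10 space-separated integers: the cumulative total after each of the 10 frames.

Frame 1: OPEN (4+1=5). Cumulative: 5
Frame 2: STRIKE. 10 + next two rolls (10+2) = 22. Cumulative: 27
Frame 3: STRIKE. 10 + next two rolls (2+6) = 18. Cumulative: 45
Frame 4: OPEN (2+6=8). Cumulative: 53
Frame 5: OPEN (2+1=3). Cumulative: 56
Frame 6: SPARE (6+4=10). 10 + next roll (10) = 20. Cumulative: 76
Frame 7: STRIKE. 10 + next two rolls (10+7) = 27. Cumulative: 103
Frame 8: STRIKE. 10 + next two rolls (7+3) = 20. Cumulative: 123
Frame 9: SPARE (7+3=10). 10 + next roll (2) = 12. Cumulative: 135
Frame 10: OPEN. Sum of all frame-10 rolls (2+6) = 8. Cumulative: 143

Answer: 5 27 45 53 56 76 103 123 135 143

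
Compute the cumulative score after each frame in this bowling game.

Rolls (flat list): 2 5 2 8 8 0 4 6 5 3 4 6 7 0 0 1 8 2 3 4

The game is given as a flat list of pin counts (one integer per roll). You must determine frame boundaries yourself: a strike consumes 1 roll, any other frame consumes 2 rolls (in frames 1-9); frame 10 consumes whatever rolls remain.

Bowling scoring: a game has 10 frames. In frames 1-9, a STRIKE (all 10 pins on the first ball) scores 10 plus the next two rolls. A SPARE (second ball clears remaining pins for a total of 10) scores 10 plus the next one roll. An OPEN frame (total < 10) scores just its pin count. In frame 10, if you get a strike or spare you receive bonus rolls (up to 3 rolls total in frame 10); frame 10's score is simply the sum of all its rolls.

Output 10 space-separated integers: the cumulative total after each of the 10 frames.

Answer: 7 25 33 48 56 73 80 81 94 101

Derivation:
Frame 1: OPEN (2+5=7). Cumulative: 7
Frame 2: SPARE (2+8=10). 10 + next roll (8) = 18. Cumulative: 25
Frame 3: OPEN (8+0=8). Cumulative: 33
Frame 4: SPARE (4+6=10). 10 + next roll (5) = 15. Cumulative: 48
Frame 5: OPEN (5+3=8). Cumulative: 56
Frame 6: SPARE (4+6=10). 10 + next roll (7) = 17. Cumulative: 73
Frame 7: OPEN (7+0=7). Cumulative: 80
Frame 8: OPEN (0+1=1). Cumulative: 81
Frame 9: SPARE (8+2=10). 10 + next roll (3) = 13. Cumulative: 94
Frame 10: OPEN. Sum of all frame-10 rolls (3+4) = 7. Cumulative: 101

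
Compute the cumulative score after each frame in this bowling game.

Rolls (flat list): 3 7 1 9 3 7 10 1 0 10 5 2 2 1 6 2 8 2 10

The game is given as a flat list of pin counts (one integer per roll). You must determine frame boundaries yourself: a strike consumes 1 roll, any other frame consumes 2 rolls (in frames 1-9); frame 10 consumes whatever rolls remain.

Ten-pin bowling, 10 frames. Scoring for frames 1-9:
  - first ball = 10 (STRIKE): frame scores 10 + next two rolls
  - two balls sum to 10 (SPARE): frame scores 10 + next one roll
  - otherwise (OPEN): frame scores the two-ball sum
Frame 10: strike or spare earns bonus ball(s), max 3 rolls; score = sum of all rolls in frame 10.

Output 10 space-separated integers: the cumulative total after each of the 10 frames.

Answer: 11 24 44 55 56 73 80 83 91 111

Derivation:
Frame 1: SPARE (3+7=10). 10 + next roll (1) = 11. Cumulative: 11
Frame 2: SPARE (1+9=10). 10 + next roll (3) = 13. Cumulative: 24
Frame 3: SPARE (3+7=10). 10 + next roll (10) = 20. Cumulative: 44
Frame 4: STRIKE. 10 + next two rolls (1+0) = 11. Cumulative: 55
Frame 5: OPEN (1+0=1). Cumulative: 56
Frame 6: STRIKE. 10 + next two rolls (5+2) = 17. Cumulative: 73
Frame 7: OPEN (5+2=7). Cumulative: 80
Frame 8: OPEN (2+1=3). Cumulative: 83
Frame 9: OPEN (6+2=8). Cumulative: 91
Frame 10: SPARE. Sum of all frame-10 rolls (8+2+10) = 20. Cumulative: 111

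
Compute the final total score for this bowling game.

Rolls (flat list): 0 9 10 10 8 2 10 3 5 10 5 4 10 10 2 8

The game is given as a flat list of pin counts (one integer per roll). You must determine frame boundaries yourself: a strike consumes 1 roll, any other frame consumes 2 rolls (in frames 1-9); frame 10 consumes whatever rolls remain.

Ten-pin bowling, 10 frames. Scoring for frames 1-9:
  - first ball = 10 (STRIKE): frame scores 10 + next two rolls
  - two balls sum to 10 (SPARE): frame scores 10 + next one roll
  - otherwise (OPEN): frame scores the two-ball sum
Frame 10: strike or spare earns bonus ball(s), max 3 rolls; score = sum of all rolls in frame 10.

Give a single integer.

Frame 1: OPEN (0+9=9). Cumulative: 9
Frame 2: STRIKE. 10 + next two rolls (10+8) = 28. Cumulative: 37
Frame 3: STRIKE. 10 + next two rolls (8+2) = 20. Cumulative: 57
Frame 4: SPARE (8+2=10). 10 + next roll (10) = 20. Cumulative: 77
Frame 5: STRIKE. 10 + next two rolls (3+5) = 18. Cumulative: 95
Frame 6: OPEN (3+5=8). Cumulative: 103
Frame 7: STRIKE. 10 + next two rolls (5+4) = 19. Cumulative: 122
Frame 8: OPEN (5+4=9). Cumulative: 131
Frame 9: STRIKE. 10 + next two rolls (10+2) = 22. Cumulative: 153
Frame 10: STRIKE. Sum of all frame-10 rolls (10+2+8) = 20. Cumulative: 173

Answer: 173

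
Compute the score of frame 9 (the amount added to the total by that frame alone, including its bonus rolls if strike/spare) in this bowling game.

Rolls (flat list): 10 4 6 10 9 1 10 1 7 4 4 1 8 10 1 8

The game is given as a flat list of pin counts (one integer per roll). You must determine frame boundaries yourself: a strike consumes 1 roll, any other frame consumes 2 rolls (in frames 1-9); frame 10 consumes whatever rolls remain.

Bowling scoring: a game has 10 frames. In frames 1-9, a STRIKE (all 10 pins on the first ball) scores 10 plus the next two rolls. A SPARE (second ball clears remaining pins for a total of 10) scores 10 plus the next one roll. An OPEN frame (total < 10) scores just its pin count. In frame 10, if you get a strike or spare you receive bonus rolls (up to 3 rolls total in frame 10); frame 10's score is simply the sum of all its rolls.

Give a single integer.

Answer: 19

Derivation:
Frame 1: STRIKE. 10 + next two rolls (4+6) = 20. Cumulative: 20
Frame 2: SPARE (4+6=10). 10 + next roll (10) = 20. Cumulative: 40
Frame 3: STRIKE. 10 + next two rolls (9+1) = 20. Cumulative: 60
Frame 4: SPARE (9+1=10). 10 + next roll (10) = 20. Cumulative: 80
Frame 5: STRIKE. 10 + next two rolls (1+7) = 18. Cumulative: 98
Frame 6: OPEN (1+7=8). Cumulative: 106
Frame 7: OPEN (4+4=8). Cumulative: 114
Frame 8: OPEN (1+8=9). Cumulative: 123
Frame 9: STRIKE. 10 + next two rolls (1+8) = 19. Cumulative: 142
Frame 10: OPEN. Sum of all frame-10 rolls (1+8) = 9. Cumulative: 151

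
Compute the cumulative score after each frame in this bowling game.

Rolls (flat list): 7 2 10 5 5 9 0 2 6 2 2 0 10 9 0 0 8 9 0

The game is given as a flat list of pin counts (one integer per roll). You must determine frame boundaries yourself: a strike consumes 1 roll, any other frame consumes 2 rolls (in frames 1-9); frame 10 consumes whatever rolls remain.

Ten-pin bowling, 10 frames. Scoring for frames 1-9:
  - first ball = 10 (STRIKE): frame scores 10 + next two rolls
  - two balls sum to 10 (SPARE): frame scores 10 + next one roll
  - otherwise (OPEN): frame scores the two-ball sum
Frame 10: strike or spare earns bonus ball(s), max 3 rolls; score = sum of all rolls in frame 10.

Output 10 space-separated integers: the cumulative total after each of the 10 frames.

Answer: 9 29 48 57 65 69 88 97 105 114

Derivation:
Frame 1: OPEN (7+2=9). Cumulative: 9
Frame 2: STRIKE. 10 + next two rolls (5+5) = 20. Cumulative: 29
Frame 3: SPARE (5+5=10). 10 + next roll (9) = 19. Cumulative: 48
Frame 4: OPEN (9+0=9). Cumulative: 57
Frame 5: OPEN (2+6=8). Cumulative: 65
Frame 6: OPEN (2+2=4). Cumulative: 69
Frame 7: SPARE (0+10=10). 10 + next roll (9) = 19. Cumulative: 88
Frame 8: OPEN (9+0=9). Cumulative: 97
Frame 9: OPEN (0+8=8). Cumulative: 105
Frame 10: OPEN. Sum of all frame-10 rolls (9+0) = 9. Cumulative: 114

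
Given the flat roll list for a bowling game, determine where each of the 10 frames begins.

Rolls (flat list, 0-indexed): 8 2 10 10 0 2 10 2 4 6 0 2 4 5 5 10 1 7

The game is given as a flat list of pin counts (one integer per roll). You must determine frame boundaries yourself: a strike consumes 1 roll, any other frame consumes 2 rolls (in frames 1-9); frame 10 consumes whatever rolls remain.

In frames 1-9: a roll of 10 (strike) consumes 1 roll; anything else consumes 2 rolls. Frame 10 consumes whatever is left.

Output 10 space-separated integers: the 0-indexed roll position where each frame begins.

Answer: 0 2 3 4 6 7 9 11 13 15

Derivation:
Frame 1 starts at roll index 0: rolls=8,2 (sum=10), consumes 2 rolls
Frame 2 starts at roll index 2: roll=10 (strike), consumes 1 roll
Frame 3 starts at roll index 3: roll=10 (strike), consumes 1 roll
Frame 4 starts at roll index 4: rolls=0,2 (sum=2), consumes 2 rolls
Frame 5 starts at roll index 6: roll=10 (strike), consumes 1 roll
Frame 6 starts at roll index 7: rolls=2,4 (sum=6), consumes 2 rolls
Frame 7 starts at roll index 9: rolls=6,0 (sum=6), consumes 2 rolls
Frame 8 starts at roll index 11: rolls=2,4 (sum=6), consumes 2 rolls
Frame 9 starts at roll index 13: rolls=5,5 (sum=10), consumes 2 rolls
Frame 10 starts at roll index 15: 3 remaining rolls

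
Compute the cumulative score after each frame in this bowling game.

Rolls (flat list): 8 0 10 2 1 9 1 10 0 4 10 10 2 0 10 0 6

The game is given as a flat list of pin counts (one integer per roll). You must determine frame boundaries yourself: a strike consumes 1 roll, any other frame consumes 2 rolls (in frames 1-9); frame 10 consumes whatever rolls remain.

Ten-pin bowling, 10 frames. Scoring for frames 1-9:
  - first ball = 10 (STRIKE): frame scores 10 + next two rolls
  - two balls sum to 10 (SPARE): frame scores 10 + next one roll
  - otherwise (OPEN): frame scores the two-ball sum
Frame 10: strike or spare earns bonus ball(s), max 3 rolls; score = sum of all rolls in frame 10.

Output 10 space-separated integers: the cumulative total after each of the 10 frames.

Answer: 8 21 24 44 58 62 84 96 98 114

Derivation:
Frame 1: OPEN (8+0=8). Cumulative: 8
Frame 2: STRIKE. 10 + next two rolls (2+1) = 13. Cumulative: 21
Frame 3: OPEN (2+1=3). Cumulative: 24
Frame 4: SPARE (9+1=10). 10 + next roll (10) = 20. Cumulative: 44
Frame 5: STRIKE. 10 + next two rolls (0+4) = 14. Cumulative: 58
Frame 6: OPEN (0+4=4). Cumulative: 62
Frame 7: STRIKE. 10 + next two rolls (10+2) = 22. Cumulative: 84
Frame 8: STRIKE. 10 + next two rolls (2+0) = 12. Cumulative: 96
Frame 9: OPEN (2+0=2). Cumulative: 98
Frame 10: STRIKE. Sum of all frame-10 rolls (10+0+6) = 16. Cumulative: 114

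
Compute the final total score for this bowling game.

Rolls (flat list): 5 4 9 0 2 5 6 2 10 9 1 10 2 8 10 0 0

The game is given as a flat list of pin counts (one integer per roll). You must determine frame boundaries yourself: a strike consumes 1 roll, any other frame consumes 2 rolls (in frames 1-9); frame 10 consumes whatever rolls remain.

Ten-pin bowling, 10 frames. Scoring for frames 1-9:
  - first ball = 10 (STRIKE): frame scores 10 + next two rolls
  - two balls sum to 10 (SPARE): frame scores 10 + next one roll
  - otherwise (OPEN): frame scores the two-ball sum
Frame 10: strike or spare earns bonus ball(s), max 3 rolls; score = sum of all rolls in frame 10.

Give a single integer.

Answer: 123

Derivation:
Frame 1: OPEN (5+4=9). Cumulative: 9
Frame 2: OPEN (9+0=9). Cumulative: 18
Frame 3: OPEN (2+5=7). Cumulative: 25
Frame 4: OPEN (6+2=8). Cumulative: 33
Frame 5: STRIKE. 10 + next two rolls (9+1) = 20. Cumulative: 53
Frame 6: SPARE (9+1=10). 10 + next roll (10) = 20. Cumulative: 73
Frame 7: STRIKE. 10 + next two rolls (2+8) = 20. Cumulative: 93
Frame 8: SPARE (2+8=10). 10 + next roll (10) = 20. Cumulative: 113
Frame 9: STRIKE. 10 + next two rolls (0+0) = 10. Cumulative: 123
Frame 10: OPEN. Sum of all frame-10 rolls (0+0) = 0. Cumulative: 123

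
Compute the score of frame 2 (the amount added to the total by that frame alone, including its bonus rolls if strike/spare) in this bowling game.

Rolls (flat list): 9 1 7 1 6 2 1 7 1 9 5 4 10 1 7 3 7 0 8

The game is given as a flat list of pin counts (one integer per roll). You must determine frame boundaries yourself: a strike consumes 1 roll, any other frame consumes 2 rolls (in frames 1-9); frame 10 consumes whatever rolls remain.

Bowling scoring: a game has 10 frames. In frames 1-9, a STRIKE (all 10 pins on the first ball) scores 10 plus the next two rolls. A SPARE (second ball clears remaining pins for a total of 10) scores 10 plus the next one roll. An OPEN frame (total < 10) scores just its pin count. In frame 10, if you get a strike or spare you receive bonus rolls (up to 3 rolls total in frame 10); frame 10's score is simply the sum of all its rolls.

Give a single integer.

Frame 1: SPARE (9+1=10). 10 + next roll (7) = 17. Cumulative: 17
Frame 2: OPEN (7+1=8). Cumulative: 25
Frame 3: OPEN (6+2=8). Cumulative: 33
Frame 4: OPEN (1+7=8). Cumulative: 41

Answer: 8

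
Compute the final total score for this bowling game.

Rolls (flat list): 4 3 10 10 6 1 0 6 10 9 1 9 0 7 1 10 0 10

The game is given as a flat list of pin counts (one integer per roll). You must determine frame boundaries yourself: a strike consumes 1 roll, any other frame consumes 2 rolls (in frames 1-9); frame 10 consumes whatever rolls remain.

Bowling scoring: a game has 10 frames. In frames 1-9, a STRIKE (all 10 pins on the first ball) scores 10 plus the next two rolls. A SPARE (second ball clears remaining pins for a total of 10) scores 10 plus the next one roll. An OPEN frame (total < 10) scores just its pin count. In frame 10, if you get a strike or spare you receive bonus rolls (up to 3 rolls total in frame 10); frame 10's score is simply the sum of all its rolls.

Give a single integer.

Frame 1: OPEN (4+3=7). Cumulative: 7
Frame 2: STRIKE. 10 + next two rolls (10+6) = 26. Cumulative: 33
Frame 3: STRIKE. 10 + next two rolls (6+1) = 17. Cumulative: 50
Frame 4: OPEN (6+1=7). Cumulative: 57
Frame 5: OPEN (0+6=6). Cumulative: 63
Frame 6: STRIKE. 10 + next two rolls (9+1) = 20. Cumulative: 83
Frame 7: SPARE (9+1=10). 10 + next roll (9) = 19. Cumulative: 102
Frame 8: OPEN (9+0=9). Cumulative: 111
Frame 9: OPEN (7+1=8). Cumulative: 119
Frame 10: STRIKE. Sum of all frame-10 rolls (10+0+10) = 20. Cumulative: 139

Answer: 139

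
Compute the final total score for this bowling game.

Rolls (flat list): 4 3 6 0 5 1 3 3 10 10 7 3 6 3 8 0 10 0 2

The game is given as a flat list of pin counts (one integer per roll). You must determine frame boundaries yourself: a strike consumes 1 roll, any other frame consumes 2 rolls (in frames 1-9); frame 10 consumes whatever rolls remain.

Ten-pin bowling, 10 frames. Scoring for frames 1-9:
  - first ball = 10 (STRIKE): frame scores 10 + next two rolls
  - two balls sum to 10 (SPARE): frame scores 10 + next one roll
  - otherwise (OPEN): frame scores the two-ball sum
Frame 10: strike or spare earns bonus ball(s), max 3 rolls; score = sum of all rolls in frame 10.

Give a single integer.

Frame 1: OPEN (4+3=7). Cumulative: 7
Frame 2: OPEN (6+0=6). Cumulative: 13
Frame 3: OPEN (5+1=6). Cumulative: 19
Frame 4: OPEN (3+3=6). Cumulative: 25
Frame 5: STRIKE. 10 + next two rolls (10+7) = 27. Cumulative: 52
Frame 6: STRIKE. 10 + next two rolls (7+3) = 20. Cumulative: 72
Frame 7: SPARE (7+3=10). 10 + next roll (6) = 16. Cumulative: 88
Frame 8: OPEN (6+3=9). Cumulative: 97
Frame 9: OPEN (8+0=8). Cumulative: 105
Frame 10: STRIKE. Sum of all frame-10 rolls (10+0+2) = 12. Cumulative: 117

Answer: 117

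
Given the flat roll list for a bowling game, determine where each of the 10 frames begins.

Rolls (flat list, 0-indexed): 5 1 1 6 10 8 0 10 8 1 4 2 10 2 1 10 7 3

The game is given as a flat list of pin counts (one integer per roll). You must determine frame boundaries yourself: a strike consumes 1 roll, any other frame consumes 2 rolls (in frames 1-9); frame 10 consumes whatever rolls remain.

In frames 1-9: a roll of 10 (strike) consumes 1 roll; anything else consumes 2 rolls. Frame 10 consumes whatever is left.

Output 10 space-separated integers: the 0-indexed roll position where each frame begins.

Frame 1 starts at roll index 0: rolls=5,1 (sum=6), consumes 2 rolls
Frame 2 starts at roll index 2: rolls=1,6 (sum=7), consumes 2 rolls
Frame 3 starts at roll index 4: roll=10 (strike), consumes 1 roll
Frame 4 starts at roll index 5: rolls=8,0 (sum=8), consumes 2 rolls
Frame 5 starts at roll index 7: roll=10 (strike), consumes 1 roll
Frame 6 starts at roll index 8: rolls=8,1 (sum=9), consumes 2 rolls
Frame 7 starts at roll index 10: rolls=4,2 (sum=6), consumes 2 rolls
Frame 8 starts at roll index 12: roll=10 (strike), consumes 1 roll
Frame 9 starts at roll index 13: rolls=2,1 (sum=3), consumes 2 rolls
Frame 10 starts at roll index 15: 3 remaining rolls

Answer: 0 2 4 5 7 8 10 12 13 15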